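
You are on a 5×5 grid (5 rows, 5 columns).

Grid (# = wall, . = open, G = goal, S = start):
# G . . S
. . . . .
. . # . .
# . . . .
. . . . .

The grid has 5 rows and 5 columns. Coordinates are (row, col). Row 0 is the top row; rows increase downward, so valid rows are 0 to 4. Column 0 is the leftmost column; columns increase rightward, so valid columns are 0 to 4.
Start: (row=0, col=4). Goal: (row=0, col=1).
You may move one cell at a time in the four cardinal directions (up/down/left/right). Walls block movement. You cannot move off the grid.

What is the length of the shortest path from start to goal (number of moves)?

Answer: Shortest path length: 3

Derivation:
BFS from (row=0, col=4) until reaching (row=0, col=1):
  Distance 0: (row=0, col=4)
  Distance 1: (row=0, col=3), (row=1, col=4)
  Distance 2: (row=0, col=2), (row=1, col=3), (row=2, col=4)
  Distance 3: (row=0, col=1), (row=1, col=2), (row=2, col=3), (row=3, col=4)  <- goal reached here
One shortest path (3 moves): (row=0, col=4) -> (row=0, col=3) -> (row=0, col=2) -> (row=0, col=1)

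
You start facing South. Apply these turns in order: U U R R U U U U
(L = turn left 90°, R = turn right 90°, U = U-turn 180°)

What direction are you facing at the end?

Answer: Final heading: North

Derivation:
Start: South
  U (U-turn (180°)) -> North
  U (U-turn (180°)) -> South
  R (right (90° clockwise)) -> West
  R (right (90° clockwise)) -> North
  U (U-turn (180°)) -> South
  U (U-turn (180°)) -> North
  U (U-turn (180°)) -> South
  U (U-turn (180°)) -> North
Final: North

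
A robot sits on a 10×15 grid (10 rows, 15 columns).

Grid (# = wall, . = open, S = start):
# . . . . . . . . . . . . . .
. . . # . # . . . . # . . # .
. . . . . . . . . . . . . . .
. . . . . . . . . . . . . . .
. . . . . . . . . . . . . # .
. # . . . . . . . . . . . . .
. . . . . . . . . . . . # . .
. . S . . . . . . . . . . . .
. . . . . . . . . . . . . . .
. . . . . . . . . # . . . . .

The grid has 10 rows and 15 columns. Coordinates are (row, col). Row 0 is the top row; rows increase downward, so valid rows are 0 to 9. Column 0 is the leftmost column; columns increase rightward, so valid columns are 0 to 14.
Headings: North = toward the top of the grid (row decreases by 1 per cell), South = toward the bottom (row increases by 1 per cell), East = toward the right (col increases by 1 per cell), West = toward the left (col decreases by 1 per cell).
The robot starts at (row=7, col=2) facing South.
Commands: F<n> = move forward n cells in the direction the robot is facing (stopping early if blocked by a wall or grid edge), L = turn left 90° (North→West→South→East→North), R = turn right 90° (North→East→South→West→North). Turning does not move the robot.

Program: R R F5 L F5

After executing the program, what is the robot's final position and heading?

Start: (row=7, col=2), facing South
  R: turn right, now facing West
  R: turn right, now facing North
  F5: move forward 5, now at (row=2, col=2)
  L: turn left, now facing West
  F5: move forward 2/5 (blocked), now at (row=2, col=0)
Final: (row=2, col=0), facing West

Answer: Final position: (row=2, col=0), facing West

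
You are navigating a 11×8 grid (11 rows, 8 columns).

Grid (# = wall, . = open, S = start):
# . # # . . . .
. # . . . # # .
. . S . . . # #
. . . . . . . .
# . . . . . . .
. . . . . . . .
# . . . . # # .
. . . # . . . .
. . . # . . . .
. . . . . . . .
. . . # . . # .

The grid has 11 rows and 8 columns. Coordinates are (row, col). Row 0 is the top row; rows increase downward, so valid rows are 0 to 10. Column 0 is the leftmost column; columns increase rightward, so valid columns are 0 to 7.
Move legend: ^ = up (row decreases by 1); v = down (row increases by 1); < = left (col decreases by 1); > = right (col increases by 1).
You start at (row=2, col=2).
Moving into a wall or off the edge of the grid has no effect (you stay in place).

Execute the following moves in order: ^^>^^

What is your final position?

Start: (row=2, col=2)
  ^ (up): (row=2, col=2) -> (row=1, col=2)
  ^ (up): blocked, stay at (row=1, col=2)
  > (right): (row=1, col=2) -> (row=1, col=3)
  ^ (up): blocked, stay at (row=1, col=3)
  ^ (up): blocked, stay at (row=1, col=3)
Final: (row=1, col=3)

Answer: Final position: (row=1, col=3)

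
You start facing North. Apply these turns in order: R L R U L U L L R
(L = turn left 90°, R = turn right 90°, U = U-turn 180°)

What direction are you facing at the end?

Answer: Final heading: West

Derivation:
Start: North
  R (right (90° clockwise)) -> East
  L (left (90° counter-clockwise)) -> North
  R (right (90° clockwise)) -> East
  U (U-turn (180°)) -> West
  L (left (90° counter-clockwise)) -> South
  U (U-turn (180°)) -> North
  L (left (90° counter-clockwise)) -> West
  L (left (90° counter-clockwise)) -> South
  R (right (90° clockwise)) -> West
Final: West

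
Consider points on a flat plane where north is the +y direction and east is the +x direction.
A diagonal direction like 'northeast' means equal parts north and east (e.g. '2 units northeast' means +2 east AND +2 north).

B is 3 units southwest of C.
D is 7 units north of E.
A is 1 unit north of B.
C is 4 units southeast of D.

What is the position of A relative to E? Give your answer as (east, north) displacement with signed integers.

Answer: A is at (east=1, north=1) relative to E.

Derivation:
Place E at the origin (east=0, north=0).
  D is 7 units north of E: delta (east=+0, north=+7); D at (east=0, north=7).
  C is 4 units southeast of D: delta (east=+4, north=-4); C at (east=4, north=3).
  B is 3 units southwest of C: delta (east=-3, north=-3); B at (east=1, north=0).
  A is 1 unit north of B: delta (east=+0, north=+1); A at (east=1, north=1).
Therefore A relative to E: (east=1, north=1).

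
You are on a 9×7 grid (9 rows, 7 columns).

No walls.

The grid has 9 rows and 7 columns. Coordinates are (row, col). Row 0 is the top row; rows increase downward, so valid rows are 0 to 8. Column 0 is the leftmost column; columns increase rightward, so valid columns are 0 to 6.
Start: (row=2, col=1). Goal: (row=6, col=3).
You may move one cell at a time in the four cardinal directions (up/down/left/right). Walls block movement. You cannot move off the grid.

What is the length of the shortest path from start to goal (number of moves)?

BFS from (row=2, col=1) until reaching (row=6, col=3):
  Distance 0: (row=2, col=1)
  Distance 1: (row=1, col=1), (row=2, col=0), (row=2, col=2), (row=3, col=1)
  Distance 2: (row=0, col=1), (row=1, col=0), (row=1, col=2), (row=2, col=3), (row=3, col=0), (row=3, col=2), (row=4, col=1)
  Distance 3: (row=0, col=0), (row=0, col=2), (row=1, col=3), (row=2, col=4), (row=3, col=3), (row=4, col=0), (row=4, col=2), (row=5, col=1)
  Distance 4: (row=0, col=3), (row=1, col=4), (row=2, col=5), (row=3, col=4), (row=4, col=3), (row=5, col=0), (row=5, col=2), (row=6, col=1)
  Distance 5: (row=0, col=4), (row=1, col=5), (row=2, col=6), (row=3, col=5), (row=4, col=4), (row=5, col=3), (row=6, col=0), (row=6, col=2), (row=7, col=1)
  Distance 6: (row=0, col=5), (row=1, col=6), (row=3, col=6), (row=4, col=5), (row=5, col=4), (row=6, col=3), (row=7, col=0), (row=7, col=2), (row=8, col=1)  <- goal reached here
One shortest path (6 moves): (row=2, col=1) -> (row=2, col=2) -> (row=2, col=3) -> (row=3, col=3) -> (row=4, col=3) -> (row=5, col=3) -> (row=6, col=3)

Answer: Shortest path length: 6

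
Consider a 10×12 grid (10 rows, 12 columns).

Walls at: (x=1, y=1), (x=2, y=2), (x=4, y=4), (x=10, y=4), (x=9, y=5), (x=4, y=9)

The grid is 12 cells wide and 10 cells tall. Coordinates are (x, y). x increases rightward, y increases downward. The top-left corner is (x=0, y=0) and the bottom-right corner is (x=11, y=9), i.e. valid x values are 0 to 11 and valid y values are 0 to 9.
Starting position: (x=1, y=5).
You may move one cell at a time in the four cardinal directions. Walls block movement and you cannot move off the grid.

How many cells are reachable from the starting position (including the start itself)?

BFS flood-fill from (x=1, y=5):
  Distance 0: (x=1, y=5)
  Distance 1: (x=1, y=4), (x=0, y=5), (x=2, y=5), (x=1, y=6)
  Distance 2: (x=1, y=3), (x=0, y=4), (x=2, y=4), (x=3, y=5), (x=0, y=6), (x=2, y=6), (x=1, y=7)
  Distance 3: (x=1, y=2), (x=0, y=3), (x=2, y=3), (x=3, y=4), (x=4, y=5), (x=3, y=6), (x=0, y=7), (x=2, y=7), (x=1, y=8)
  Distance 4: (x=0, y=2), (x=3, y=3), (x=5, y=5), (x=4, y=6), (x=3, y=7), (x=0, y=8), (x=2, y=8), (x=1, y=9)
  Distance 5: (x=0, y=1), (x=3, y=2), (x=4, y=3), (x=5, y=4), (x=6, y=5), (x=5, y=6), (x=4, y=7), (x=3, y=8), (x=0, y=9), (x=2, y=9)
  Distance 6: (x=0, y=0), (x=3, y=1), (x=4, y=2), (x=5, y=3), (x=6, y=4), (x=7, y=5), (x=6, y=6), (x=5, y=7), (x=4, y=8), (x=3, y=9)
  Distance 7: (x=1, y=0), (x=3, y=0), (x=2, y=1), (x=4, y=1), (x=5, y=2), (x=6, y=3), (x=7, y=4), (x=8, y=5), (x=7, y=6), (x=6, y=7), (x=5, y=8)
  Distance 8: (x=2, y=0), (x=4, y=0), (x=5, y=1), (x=6, y=2), (x=7, y=3), (x=8, y=4), (x=8, y=6), (x=7, y=7), (x=6, y=8), (x=5, y=9)
  Distance 9: (x=5, y=0), (x=6, y=1), (x=7, y=2), (x=8, y=3), (x=9, y=4), (x=9, y=6), (x=8, y=7), (x=7, y=8), (x=6, y=9)
  Distance 10: (x=6, y=0), (x=7, y=1), (x=8, y=2), (x=9, y=3), (x=10, y=6), (x=9, y=7), (x=8, y=8), (x=7, y=9)
  Distance 11: (x=7, y=0), (x=8, y=1), (x=9, y=2), (x=10, y=3), (x=10, y=5), (x=11, y=6), (x=10, y=7), (x=9, y=8), (x=8, y=9)
  Distance 12: (x=8, y=0), (x=9, y=1), (x=10, y=2), (x=11, y=3), (x=11, y=5), (x=11, y=7), (x=10, y=8), (x=9, y=9)
  Distance 13: (x=9, y=0), (x=10, y=1), (x=11, y=2), (x=11, y=4), (x=11, y=8), (x=10, y=9)
  Distance 14: (x=10, y=0), (x=11, y=1), (x=11, y=9)
  Distance 15: (x=11, y=0)
Total reachable: 114 (grid has 114 open cells total)

Answer: Reachable cells: 114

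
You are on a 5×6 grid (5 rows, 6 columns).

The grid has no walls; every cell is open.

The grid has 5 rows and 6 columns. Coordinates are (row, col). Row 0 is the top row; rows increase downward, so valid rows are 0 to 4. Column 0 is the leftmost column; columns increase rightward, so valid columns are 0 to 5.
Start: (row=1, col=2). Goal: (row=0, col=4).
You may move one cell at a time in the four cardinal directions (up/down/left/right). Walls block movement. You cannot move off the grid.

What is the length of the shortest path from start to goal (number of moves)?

Answer: Shortest path length: 3

Derivation:
BFS from (row=1, col=2) until reaching (row=0, col=4):
  Distance 0: (row=1, col=2)
  Distance 1: (row=0, col=2), (row=1, col=1), (row=1, col=3), (row=2, col=2)
  Distance 2: (row=0, col=1), (row=0, col=3), (row=1, col=0), (row=1, col=4), (row=2, col=1), (row=2, col=3), (row=3, col=2)
  Distance 3: (row=0, col=0), (row=0, col=4), (row=1, col=5), (row=2, col=0), (row=2, col=4), (row=3, col=1), (row=3, col=3), (row=4, col=2)  <- goal reached here
One shortest path (3 moves): (row=1, col=2) -> (row=1, col=3) -> (row=1, col=4) -> (row=0, col=4)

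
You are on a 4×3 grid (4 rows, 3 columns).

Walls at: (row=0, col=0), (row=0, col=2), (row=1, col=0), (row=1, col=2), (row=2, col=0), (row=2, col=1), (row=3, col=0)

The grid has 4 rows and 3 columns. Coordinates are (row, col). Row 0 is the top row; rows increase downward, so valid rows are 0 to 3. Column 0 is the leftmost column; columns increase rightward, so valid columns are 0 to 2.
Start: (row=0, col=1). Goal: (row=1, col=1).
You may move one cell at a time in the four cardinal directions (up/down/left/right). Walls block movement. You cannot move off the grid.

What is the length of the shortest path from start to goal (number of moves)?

Answer: Shortest path length: 1

Derivation:
BFS from (row=0, col=1) until reaching (row=1, col=1):
  Distance 0: (row=0, col=1)
  Distance 1: (row=1, col=1)  <- goal reached here
One shortest path (1 moves): (row=0, col=1) -> (row=1, col=1)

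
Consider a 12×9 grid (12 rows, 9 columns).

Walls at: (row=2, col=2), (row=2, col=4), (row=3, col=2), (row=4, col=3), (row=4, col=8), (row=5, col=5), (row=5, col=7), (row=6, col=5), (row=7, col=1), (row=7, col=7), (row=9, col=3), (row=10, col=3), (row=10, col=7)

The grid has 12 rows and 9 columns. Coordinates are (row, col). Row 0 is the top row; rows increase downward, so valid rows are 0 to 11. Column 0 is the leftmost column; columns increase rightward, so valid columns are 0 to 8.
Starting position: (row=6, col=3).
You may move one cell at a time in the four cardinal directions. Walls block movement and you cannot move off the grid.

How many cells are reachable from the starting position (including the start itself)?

Answer: Reachable cells: 95

Derivation:
BFS flood-fill from (row=6, col=3):
  Distance 0: (row=6, col=3)
  Distance 1: (row=5, col=3), (row=6, col=2), (row=6, col=4), (row=7, col=3)
  Distance 2: (row=5, col=2), (row=5, col=4), (row=6, col=1), (row=7, col=2), (row=7, col=4), (row=8, col=3)
  Distance 3: (row=4, col=2), (row=4, col=4), (row=5, col=1), (row=6, col=0), (row=7, col=5), (row=8, col=2), (row=8, col=4)
  Distance 4: (row=3, col=4), (row=4, col=1), (row=4, col=5), (row=5, col=0), (row=7, col=0), (row=7, col=6), (row=8, col=1), (row=8, col=5), (row=9, col=2), (row=9, col=4)
  Distance 5: (row=3, col=1), (row=3, col=3), (row=3, col=5), (row=4, col=0), (row=4, col=6), (row=6, col=6), (row=8, col=0), (row=8, col=6), (row=9, col=1), (row=9, col=5), (row=10, col=2), (row=10, col=4)
  Distance 6: (row=2, col=1), (row=2, col=3), (row=2, col=5), (row=3, col=0), (row=3, col=6), (row=4, col=7), (row=5, col=6), (row=6, col=7), (row=8, col=7), (row=9, col=0), (row=9, col=6), (row=10, col=1), (row=10, col=5), (row=11, col=2), (row=11, col=4)
  Distance 7: (row=1, col=1), (row=1, col=3), (row=1, col=5), (row=2, col=0), (row=2, col=6), (row=3, col=7), (row=6, col=8), (row=8, col=8), (row=9, col=7), (row=10, col=0), (row=10, col=6), (row=11, col=1), (row=11, col=3), (row=11, col=5)
  Distance 8: (row=0, col=1), (row=0, col=3), (row=0, col=5), (row=1, col=0), (row=1, col=2), (row=1, col=4), (row=1, col=6), (row=2, col=7), (row=3, col=8), (row=5, col=8), (row=7, col=8), (row=9, col=8), (row=11, col=0), (row=11, col=6)
  Distance 9: (row=0, col=0), (row=0, col=2), (row=0, col=4), (row=0, col=6), (row=1, col=7), (row=2, col=8), (row=10, col=8), (row=11, col=7)
  Distance 10: (row=0, col=7), (row=1, col=8), (row=11, col=8)
  Distance 11: (row=0, col=8)
Total reachable: 95 (grid has 95 open cells total)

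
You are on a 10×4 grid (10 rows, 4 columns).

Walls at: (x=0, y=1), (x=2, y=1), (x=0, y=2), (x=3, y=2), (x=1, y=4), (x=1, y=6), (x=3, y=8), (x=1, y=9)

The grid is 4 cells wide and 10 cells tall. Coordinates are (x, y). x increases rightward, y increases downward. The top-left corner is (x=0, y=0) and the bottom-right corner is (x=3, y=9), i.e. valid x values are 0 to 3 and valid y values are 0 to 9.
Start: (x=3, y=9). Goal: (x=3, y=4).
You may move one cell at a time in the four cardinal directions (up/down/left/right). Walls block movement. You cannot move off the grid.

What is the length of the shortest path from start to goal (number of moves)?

BFS from (x=3, y=9) until reaching (x=3, y=4):
  Distance 0: (x=3, y=9)
  Distance 1: (x=2, y=9)
  Distance 2: (x=2, y=8)
  Distance 3: (x=2, y=7), (x=1, y=8)
  Distance 4: (x=2, y=6), (x=1, y=7), (x=3, y=7), (x=0, y=8)
  Distance 5: (x=2, y=5), (x=3, y=6), (x=0, y=7), (x=0, y=9)
  Distance 6: (x=2, y=4), (x=1, y=5), (x=3, y=5), (x=0, y=6)
  Distance 7: (x=2, y=3), (x=3, y=4), (x=0, y=5)  <- goal reached here
One shortest path (7 moves): (x=3, y=9) -> (x=2, y=9) -> (x=2, y=8) -> (x=2, y=7) -> (x=3, y=7) -> (x=3, y=6) -> (x=3, y=5) -> (x=3, y=4)

Answer: Shortest path length: 7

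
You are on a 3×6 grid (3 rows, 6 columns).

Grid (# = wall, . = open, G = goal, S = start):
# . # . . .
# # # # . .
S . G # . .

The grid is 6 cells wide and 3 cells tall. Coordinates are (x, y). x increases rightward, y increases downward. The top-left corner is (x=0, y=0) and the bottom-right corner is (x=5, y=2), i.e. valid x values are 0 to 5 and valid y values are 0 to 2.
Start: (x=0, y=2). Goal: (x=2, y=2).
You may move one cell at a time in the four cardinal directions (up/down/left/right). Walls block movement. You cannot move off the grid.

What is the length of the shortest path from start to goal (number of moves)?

Answer: Shortest path length: 2

Derivation:
BFS from (x=0, y=2) until reaching (x=2, y=2):
  Distance 0: (x=0, y=2)
  Distance 1: (x=1, y=2)
  Distance 2: (x=2, y=2)  <- goal reached here
One shortest path (2 moves): (x=0, y=2) -> (x=1, y=2) -> (x=2, y=2)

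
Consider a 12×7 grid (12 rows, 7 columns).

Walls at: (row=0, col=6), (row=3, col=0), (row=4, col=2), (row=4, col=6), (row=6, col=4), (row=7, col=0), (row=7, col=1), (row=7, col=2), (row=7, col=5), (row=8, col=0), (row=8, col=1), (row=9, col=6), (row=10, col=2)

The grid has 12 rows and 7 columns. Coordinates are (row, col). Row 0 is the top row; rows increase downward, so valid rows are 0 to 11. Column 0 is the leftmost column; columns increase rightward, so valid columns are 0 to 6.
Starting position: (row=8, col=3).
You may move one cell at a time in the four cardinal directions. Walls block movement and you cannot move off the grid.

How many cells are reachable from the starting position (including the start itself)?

Answer: Reachable cells: 71

Derivation:
BFS flood-fill from (row=8, col=3):
  Distance 0: (row=8, col=3)
  Distance 1: (row=7, col=3), (row=8, col=2), (row=8, col=4), (row=9, col=3)
  Distance 2: (row=6, col=3), (row=7, col=4), (row=8, col=5), (row=9, col=2), (row=9, col=4), (row=10, col=3)
  Distance 3: (row=5, col=3), (row=6, col=2), (row=8, col=6), (row=9, col=1), (row=9, col=5), (row=10, col=4), (row=11, col=3)
  Distance 4: (row=4, col=3), (row=5, col=2), (row=5, col=4), (row=6, col=1), (row=7, col=6), (row=9, col=0), (row=10, col=1), (row=10, col=5), (row=11, col=2), (row=11, col=4)
  Distance 5: (row=3, col=3), (row=4, col=4), (row=5, col=1), (row=5, col=5), (row=6, col=0), (row=6, col=6), (row=10, col=0), (row=10, col=6), (row=11, col=1), (row=11, col=5)
  Distance 6: (row=2, col=3), (row=3, col=2), (row=3, col=4), (row=4, col=1), (row=4, col=5), (row=5, col=0), (row=5, col=6), (row=6, col=5), (row=11, col=0), (row=11, col=6)
  Distance 7: (row=1, col=3), (row=2, col=2), (row=2, col=4), (row=3, col=1), (row=3, col=5), (row=4, col=0)
  Distance 8: (row=0, col=3), (row=1, col=2), (row=1, col=4), (row=2, col=1), (row=2, col=5), (row=3, col=6)
  Distance 9: (row=0, col=2), (row=0, col=4), (row=1, col=1), (row=1, col=5), (row=2, col=0), (row=2, col=6)
  Distance 10: (row=0, col=1), (row=0, col=5), (row=1, col=0), (row=1, col=6)
  Distance 11: (row=0, col=0)
Total reachable: 71 (grid has 71 open cells total)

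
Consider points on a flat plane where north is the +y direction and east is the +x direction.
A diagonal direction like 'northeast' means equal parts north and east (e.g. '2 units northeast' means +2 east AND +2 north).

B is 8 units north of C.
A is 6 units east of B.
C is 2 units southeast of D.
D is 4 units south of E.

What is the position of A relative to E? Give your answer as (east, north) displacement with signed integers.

Answer: A is at (east=8, north=2) relative to E.

Derivation:
Place E at the origin (east=0, north=0).
  D is 4 units south of E: delta (east=+0, north=-4); D at (east=0, north=-4).
  C is 2 units southeast of D: delta (east=+2, north=-2); C at (east=2, north=-6).
  B is 8 units north of C: delta (east=+0, north=+8); B at (east=2, north=2).
  A is 6 units east of B: delta (east=+6, north=+0); A at (east=8, north=2).
Therefore A relative to E: (east=8, north=2).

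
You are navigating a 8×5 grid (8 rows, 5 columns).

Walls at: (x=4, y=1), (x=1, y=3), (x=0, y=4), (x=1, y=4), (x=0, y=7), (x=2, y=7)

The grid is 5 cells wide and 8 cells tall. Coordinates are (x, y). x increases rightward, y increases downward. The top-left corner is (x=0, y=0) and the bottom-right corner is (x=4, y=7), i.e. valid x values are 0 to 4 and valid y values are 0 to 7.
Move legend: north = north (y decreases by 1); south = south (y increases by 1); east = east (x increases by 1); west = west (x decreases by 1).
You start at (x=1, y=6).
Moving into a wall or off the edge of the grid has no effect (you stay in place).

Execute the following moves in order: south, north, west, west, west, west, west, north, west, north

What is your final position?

Answer: Final position: (x=0, y=5)

Derivation:
Start: (x=1, y=6)
  south (south): (x=1, y=6) -> (x=1, y=7)
  north (north): (x=1, y=7) -> (x=1, y=6)
  west (west): (x=1, y=6) -> (x=0, y=6)
  [×4]west (west): blocked, stay at (x=0, y=6)
  north (north): (x=0, y=6) -> (x=0, y=5)
  west (west): blocked, stay at (x=0, y=5)
  north (north): blocked, stay at (x=0, y=5)
Final: (x=0, y=5)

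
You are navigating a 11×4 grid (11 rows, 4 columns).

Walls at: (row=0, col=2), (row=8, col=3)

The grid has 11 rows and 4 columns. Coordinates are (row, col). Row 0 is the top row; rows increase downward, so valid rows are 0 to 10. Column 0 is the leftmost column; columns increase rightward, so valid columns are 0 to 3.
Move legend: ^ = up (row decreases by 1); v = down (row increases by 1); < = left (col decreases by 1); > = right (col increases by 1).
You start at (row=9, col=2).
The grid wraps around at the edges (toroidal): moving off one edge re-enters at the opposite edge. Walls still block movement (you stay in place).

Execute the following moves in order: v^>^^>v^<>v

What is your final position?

Answer: Final position: (row=10, col=0)

Derivation:
Start: (row=9, col=2)
  v (down): (row=9, col=2) -> (row=10, col=2)
  ^ (up): (row=10, col=2) -> (row=9, col=2)
  > (right): (row=9, col=2) -> (row=9, col=3)
  ^ (up): blocked, stay at (row=9, col=3)
  ^ (up): blocked, stay at (row=9, col=3)
  > (right): (row=9, col=3) -> (row=9, col=0)
  v (down): (row=9, col=0) -> (row=10, col=0)
  ^ (up): (row=10, col=0) -> (row=9, col=0)
  < (left): (row=9, col=0) -> (row=9, col=3)
  > (right): (row=9, col=3) -> (row=9, col=0)
  v (down): (row=9, col=0) -> (row=10, col=0)
Final: (row=10, col=0)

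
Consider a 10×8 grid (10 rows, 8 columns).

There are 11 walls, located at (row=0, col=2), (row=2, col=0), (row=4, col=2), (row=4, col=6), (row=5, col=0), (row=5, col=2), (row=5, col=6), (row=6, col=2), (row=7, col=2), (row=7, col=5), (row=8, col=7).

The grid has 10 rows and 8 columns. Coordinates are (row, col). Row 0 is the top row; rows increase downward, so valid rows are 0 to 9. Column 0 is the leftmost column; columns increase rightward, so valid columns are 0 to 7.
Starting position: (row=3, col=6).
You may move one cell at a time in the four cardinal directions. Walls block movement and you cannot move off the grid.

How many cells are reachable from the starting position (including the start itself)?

BFS flood-fill from (row=3, col=6):
  Distance 0: (row=3, col=6)
  Distance 1: (row=2, col=6), (row=3, col=5), (row=3, col=7)
  Distance 2: (row=1, col=6), (row=2, col=5), (row=2, col=7), (row=3, col=4), (row=4, col=5), (row=4, col=7)
  Distance 3: (row=0, col=6), (row=1, col=5), (row=1, col=7), (row=2, col=4), (row=3, col=3), (row=4, col=4), (row=5, col=5), (row=5, col=7)
  Distance 4: (row=0, col=5), (row=0, col=7), (row=1, col=4), (row=2, col=3), (row=3, col=2), (row=4, col=3), (row=5, col=4), (row=6, col=5), (row=6, col=7)
  Distance 5: (row=0, col=4), (row=1, col=3), (row=2, col=2), (row=3, col=1), (row=5, col=3), (row=6, col=4), (row=6, col=6), (row=7, col=7)
  Distance 6: (row=0, col=3), (row=1, col=2), (row=2, col=1), (row=3, col=0), (row=4, col=1), (row=6, col=3), (row=7, col=4), (row=7, col=6)
  Distance 7: (row=1, col=1), (row=4, col=0), (row=5, col=1), (row=7, col=3), (row=8, col=4), (row=8, col=6)
  Distance 8: (row=0, col=1), (row=1, col=0), (row=6, col=1), (row=8, col=3), (row=8, col=5), (row=9, col=4), (row=9, col=6)
  Distance 9: (row=0, col=0), (row=6, col=0), (row=7, col=1), (row=8, col=2), (row=9, col=3), (row=9, col=5), (row=9, col=7)
  Distance 10: (row=7, col=0), (row=8, col=1), (row=9, col=2)
  Distance 11: (row=8, col=0), (row=9, col=1)
  Distance 12: (row=9, col=0)
Total reachable: 69 (grid has 69 open cells total)

Answer: Reachable cells: 69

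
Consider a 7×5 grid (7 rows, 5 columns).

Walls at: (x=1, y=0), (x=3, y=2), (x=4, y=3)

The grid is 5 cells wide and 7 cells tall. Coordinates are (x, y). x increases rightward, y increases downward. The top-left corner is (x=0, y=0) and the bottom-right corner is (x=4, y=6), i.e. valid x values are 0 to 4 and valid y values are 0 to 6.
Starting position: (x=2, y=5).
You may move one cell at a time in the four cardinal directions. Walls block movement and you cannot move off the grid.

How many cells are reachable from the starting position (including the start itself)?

BFS flood-fill from (x=2, y=5):
  Distance 0: (x=2, y=5)
  Distance 1: (x=2, y=4), (x=1, y=5), (x=3, y=5), (x=2, y=6)
  Distance 2: (x=2, y=3), (x=1, y=4), (x=3, y=4), (x=0, y=5), (x=4, y=5), (x=1, y=6), (x=3, y=6)
  Distance 3: (x=2, y=2), (x=1, y=3), (x=3, y=3), (x=0, y=4), (x=4, y=4), (x=0, y=6), (x=4, y=6)
  Distance 4: (x=2, y=1), (x=1, y=2), (x=0, y=3)
  Distance 5: (x=2, y=0), (x=1, y=1), (x=3, y=1), (x=0, y=2)
  Distance 6: (x=3, y=0), (x=0, y=1), (x=4, y=1)
  Distance 7: (x=0, y=0), (x=4, y=0), (x=4, y=2)
Total reachable: 32 (grid has 32 open cells total)

Answer: Reachable cells: 32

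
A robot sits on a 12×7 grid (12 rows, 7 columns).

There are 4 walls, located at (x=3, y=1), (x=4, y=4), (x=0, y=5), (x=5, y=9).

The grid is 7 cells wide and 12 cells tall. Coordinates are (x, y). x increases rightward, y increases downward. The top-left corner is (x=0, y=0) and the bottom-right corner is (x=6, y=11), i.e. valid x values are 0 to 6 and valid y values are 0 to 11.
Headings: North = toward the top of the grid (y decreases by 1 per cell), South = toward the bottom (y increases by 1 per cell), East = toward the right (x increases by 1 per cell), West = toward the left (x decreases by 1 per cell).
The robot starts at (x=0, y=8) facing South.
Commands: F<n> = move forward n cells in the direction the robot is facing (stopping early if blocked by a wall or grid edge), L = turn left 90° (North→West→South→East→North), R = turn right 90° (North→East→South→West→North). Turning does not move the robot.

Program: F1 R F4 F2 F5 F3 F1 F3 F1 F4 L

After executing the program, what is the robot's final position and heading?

Answer: Final position: (x=0, y=9), facing South

Derivation:
Start: (x=0, y=8), facing South
  F1: move forward 1, now at (x=0, y=9)
  R: turn right, now facing West
  F4: move forward 0/4 (blocked), now at (x=0, y=9)
  F2: move forward 0/2 (blocked), now at (x=0, y=9)
  F5: move forward 0/5 (blocked), now at (x=0, y=9)
  F3: move forward 0/3 (blocked), now at (x=0, y=9)
  F1: move forward 0/1 (blocked), now at (x=0, y=9)
  F3: move forward 0/3 (blocked), now at (x=0, y=9)
  F1: move forward 0/1 (blocked), now at (x=0, y=9)
  F4: move forward 0/4 (blocked), now at (x=0, y=9)
  L: turn left, now facing South
Final: (x=0, y=9), facing South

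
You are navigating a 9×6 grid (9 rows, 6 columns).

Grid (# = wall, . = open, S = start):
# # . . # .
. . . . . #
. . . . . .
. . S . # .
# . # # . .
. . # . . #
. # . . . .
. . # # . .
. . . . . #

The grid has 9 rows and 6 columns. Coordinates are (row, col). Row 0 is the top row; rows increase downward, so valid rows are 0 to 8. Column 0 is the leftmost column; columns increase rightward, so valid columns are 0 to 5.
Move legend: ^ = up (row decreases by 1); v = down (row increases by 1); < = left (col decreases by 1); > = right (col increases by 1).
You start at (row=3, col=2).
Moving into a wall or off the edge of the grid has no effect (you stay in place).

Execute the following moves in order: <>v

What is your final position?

Start: (row=3, col=2)
  < (left): (row=3, col=2) -> (row=3, col=1)
  > (right): (row=3, col=1) -> (row=3, col=2)
  v (down): blocked, stay at (row=3, col=2)
Final: (row=3, col=2)

Answer: Final position: (row=3, col=2)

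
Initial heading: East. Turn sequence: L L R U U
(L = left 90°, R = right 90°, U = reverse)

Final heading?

Answer: Final heading: North

Derivation:
Start: East
  L (left (90° counter-clockwise)) -> North
  L (left (90° counter-clockwise)) -> West
  R (right (90° clockwise)) -> North
  U (U-turn (180°)) -> South
  U (U-turn (180°)) -> North
Final: North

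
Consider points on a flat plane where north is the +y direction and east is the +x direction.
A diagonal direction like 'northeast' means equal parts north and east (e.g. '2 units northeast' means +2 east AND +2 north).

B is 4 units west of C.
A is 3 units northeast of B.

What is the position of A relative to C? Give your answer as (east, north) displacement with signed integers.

Answer: A is at (east=-1, north=3) relative to C.

Derivation:
Place C at the origin (east=0, north=0).
  B is 4 units west of C: delta (east=-4, north=+0); B at (east=-4, north=0).
  A is 3 units northeast of B: delta (east=+3, north=+3); A at (east=-1, north=3).
Therefore A relative to C: (east=-1, north=3).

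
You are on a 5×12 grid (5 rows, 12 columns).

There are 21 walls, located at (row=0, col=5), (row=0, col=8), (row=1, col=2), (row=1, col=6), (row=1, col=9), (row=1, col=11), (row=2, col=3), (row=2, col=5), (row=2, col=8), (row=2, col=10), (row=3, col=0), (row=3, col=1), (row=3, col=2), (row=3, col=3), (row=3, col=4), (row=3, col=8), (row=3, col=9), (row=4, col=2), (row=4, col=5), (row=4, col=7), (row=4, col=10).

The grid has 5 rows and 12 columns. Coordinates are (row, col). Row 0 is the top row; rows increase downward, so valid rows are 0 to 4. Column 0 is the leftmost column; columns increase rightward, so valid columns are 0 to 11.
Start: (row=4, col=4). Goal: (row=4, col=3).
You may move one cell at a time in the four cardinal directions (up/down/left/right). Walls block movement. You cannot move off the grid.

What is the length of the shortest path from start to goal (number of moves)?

Answer: Shortest path length: 1

Derivation:
BFS from (row=4, col=4) until reaching (row=4, col=3):
  Distance 0: (row=4, col=4)
  Distance 1: (row=4, col=3)  <- goal reached here
One shortest path (1 moves): (row=4, col=4) -> (row=4, col=3)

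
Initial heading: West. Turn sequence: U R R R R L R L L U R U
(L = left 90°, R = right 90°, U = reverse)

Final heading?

Start: West
  U (U-turn (180°)) -> East
  R (right (90° clockwise)) -> South
  R (right (90° clockwise)) -> West
  R (right (90° clockwise)) -> North
  R (right (90° clockwise)) -> East
  L (left (90° counter-clockwise)) -> North
  R (right (90° clockwise)) -> East
  L (left (90° counter-clockwise)) -> North
  L (left (90° counter-clockwise)) -> West
  U (U-turn (180°)) -> East
  R (right (90° clockwise)) -> South
  U (U-turn (180°)) -> North
Final: North

Answer: Final heading: North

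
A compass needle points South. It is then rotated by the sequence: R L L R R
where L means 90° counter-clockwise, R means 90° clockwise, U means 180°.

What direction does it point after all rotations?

Start: South
  R (right (90° clockwise)) -> West
  L (left (90° counter-clockwise)) -> South
  L (left (90° counter-clockwise)) -> East
  R (right (90° clockwise)) -> South
  R (right (90° clockwise)) -> West
Final: West

Answer: Final heading: West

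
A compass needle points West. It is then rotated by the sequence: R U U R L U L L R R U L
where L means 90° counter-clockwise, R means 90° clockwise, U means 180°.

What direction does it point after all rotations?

Start: West
  R (right (90° clockwise)) -> North
  U (U-turn (180°)) -> South
  U (U-turn (180°)) -> North
  R (right (90° clockwise)) -> East
  L (left (90° counter-clockwise)) -> North
  U (U-turn (180°)) -> South
  L (left (90° counter-clockwise)) -> East
  L (left (90° counter-clockwise)) -> North
  R (right (90° clockwise)) -> East
  R (right (90° clockwise)) -> South
  U (U-turn (180°)) -> North
  L (left (90° counter-clockwise)) -> West
Final: West

Answer: Final heading: West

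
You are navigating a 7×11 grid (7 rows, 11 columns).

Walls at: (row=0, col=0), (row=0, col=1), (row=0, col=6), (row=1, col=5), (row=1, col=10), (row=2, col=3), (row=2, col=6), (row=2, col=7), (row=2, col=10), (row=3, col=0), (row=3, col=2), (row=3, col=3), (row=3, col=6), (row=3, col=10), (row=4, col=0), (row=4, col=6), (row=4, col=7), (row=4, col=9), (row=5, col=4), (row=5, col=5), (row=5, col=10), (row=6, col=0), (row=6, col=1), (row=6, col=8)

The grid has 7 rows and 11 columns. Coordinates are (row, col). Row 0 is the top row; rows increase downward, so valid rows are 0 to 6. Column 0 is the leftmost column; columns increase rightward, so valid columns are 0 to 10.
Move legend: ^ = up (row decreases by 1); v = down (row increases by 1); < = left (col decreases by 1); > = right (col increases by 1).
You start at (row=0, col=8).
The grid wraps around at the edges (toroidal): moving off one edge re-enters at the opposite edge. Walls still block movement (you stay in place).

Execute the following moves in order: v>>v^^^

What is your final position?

Start: (row=0, col=8)
  v (down): (row=0, col=8) -> (row=1, col=8)
  > (right): (row=1, col=8) -> (row=1, col=9)
  > (right): blocked, stay at (row=1, col=9)
  v (down): (row=1, col=9) -> (row=2, col=9)
  ^ (up): (row=2, col=9) -> (row=1, col=9)
  ^ (up): (row=1, col=9) -> (row=0, col=9)
  ^ (up): (row=0, col=9) -> (row=6, col=9)
Final: (row=6, col=9)

Answer: Final position: (row=6, col=9)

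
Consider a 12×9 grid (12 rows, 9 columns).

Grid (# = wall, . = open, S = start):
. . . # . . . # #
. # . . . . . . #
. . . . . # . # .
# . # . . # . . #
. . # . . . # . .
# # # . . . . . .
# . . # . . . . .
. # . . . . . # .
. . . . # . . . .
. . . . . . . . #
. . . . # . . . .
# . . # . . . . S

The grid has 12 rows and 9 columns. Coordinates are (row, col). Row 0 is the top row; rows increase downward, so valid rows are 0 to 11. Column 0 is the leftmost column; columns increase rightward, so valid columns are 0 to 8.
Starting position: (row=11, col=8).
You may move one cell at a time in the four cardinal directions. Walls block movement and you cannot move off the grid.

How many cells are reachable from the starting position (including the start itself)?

BFS flood-fill from (row=11, col=8):
  Distance 0: (row=11, col=8)
  Distance 1: (row=10, col=8), (row=11, col=7)
  Distance 2: (row=10, col=7), (row=11, col=6)
  Distance 3: (row=9, col=7), (row=10, col=6), (row=11, col=5)
  Distance 4: (row=8, col=7), (row=9, col=6), (row=10, col=5), (row=11, col=4)
  Distance 5: (row=8, col=6), (row=8, col=8), (row=9, col=5)
  Distance 6: (row=7, col=6), (row=7, col=8), (row=8, col=5), (row=9, col=4)
  Distance 7: (row=6, col=6), (row=6, col=8), (row=7, col=5), (row=9, col=3)
  Distance 8: (row=5, col=6), (row=5, col=8), (row=6, col=5), (row=6, col=7), (row=7, col=4), (row=8, col=3), (row=9, col=2), (row=10, col=3)
  Distance 9: (row=4, col=8), (row=5, col=5), (row=5, col=7), (row=6, col=4), (row=7, col=3), (row=8, col=2), (row=9, col=1), (row=10, col=2)
  Distance 10: (row=4, col=5), (row=4, col=7), (row=5, col=4), (row=7, col=2), (row=8, col=1), (row=9, col=0), (row=10, col=1), (row=11, col=2)
  Distance 11: (row=3, col=7), (row=4, col=4), (row=5, col=3), (row=6, col=2), (row=8, col=0), (row=10, col=0), (row=11, col=1)
  Distance 12: (row=3, col=4), (row=3, col=6), (row=4, col=3), (row=6, col=1), (row=7, col=0)
  Distance 13: (row=2, col=4), (row=2, col=6), (row=3, col=3)
  Distance 14: (row=1, col=4), (row=1, col=6), (row=2, col=3)
  Distance 15: (row=0, col=4), (row=0, col=6), (row=1, col=3), (row=1, col=5), (row=1, col=7), (row=2, col=2)
  Distance 16: (row=0, col=5), (row=1, col=2), (row=2, col=1)
  Distance 17: (row=0, col=2), (row=2, col=0), (row=3, col=1)
  Distance 18: (row=0, col=1), (row=1, col=0), (row=4, col=1)
  Distance 19: (row=0, col=0), (row=4, col=0)
Total reachable: 82 (grid has 83 open cells total)

Answer: Reachable cells: 82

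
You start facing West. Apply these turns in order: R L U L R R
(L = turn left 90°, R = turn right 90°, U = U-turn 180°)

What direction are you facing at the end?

Start: West
  R (right (90° clockwise)) -> North
  L (left (90° counter-clockwise)) -> West
  U (U-turn (180°)) -> East
  L (left (90° counter-clockwise)) -> North
  R (right (90° clockwise)) -> East
  R (right (90° clockwise)) -> South
Final: South

Answer: Final heading: South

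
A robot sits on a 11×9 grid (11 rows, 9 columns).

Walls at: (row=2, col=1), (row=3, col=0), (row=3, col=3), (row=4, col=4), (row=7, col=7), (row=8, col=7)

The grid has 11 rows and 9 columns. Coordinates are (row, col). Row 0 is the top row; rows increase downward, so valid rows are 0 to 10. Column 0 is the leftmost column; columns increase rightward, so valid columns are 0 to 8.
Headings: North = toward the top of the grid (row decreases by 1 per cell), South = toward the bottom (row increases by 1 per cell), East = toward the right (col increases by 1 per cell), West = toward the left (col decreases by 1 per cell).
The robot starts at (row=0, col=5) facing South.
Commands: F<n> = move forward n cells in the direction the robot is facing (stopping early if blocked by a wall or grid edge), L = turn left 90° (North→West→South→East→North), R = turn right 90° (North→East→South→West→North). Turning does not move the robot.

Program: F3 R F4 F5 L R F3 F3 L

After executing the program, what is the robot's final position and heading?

Answer: Final position: (row=3, col=4), facing South

Derivation:
Start: (row=0, col=5), facing South
  F3: move forward 3, now at (row=3, col=5)
  R: turn right, now facing West
  F4: move forward 1/4 (blocked), now at (row=3, col=4)
  F5: move forward 0/5 (blocked), now at (row=3, col=4)
  L: turn left, now facing South
  R: turn right, now facing West
  F3: move forward 0/3 (blocked), now at (row=3, col=4)
  F3: move forward 0/3 (blocked), now at (row=3, col=4)
  L: turn left, now facing South
Final: (row=3, col=4), facing South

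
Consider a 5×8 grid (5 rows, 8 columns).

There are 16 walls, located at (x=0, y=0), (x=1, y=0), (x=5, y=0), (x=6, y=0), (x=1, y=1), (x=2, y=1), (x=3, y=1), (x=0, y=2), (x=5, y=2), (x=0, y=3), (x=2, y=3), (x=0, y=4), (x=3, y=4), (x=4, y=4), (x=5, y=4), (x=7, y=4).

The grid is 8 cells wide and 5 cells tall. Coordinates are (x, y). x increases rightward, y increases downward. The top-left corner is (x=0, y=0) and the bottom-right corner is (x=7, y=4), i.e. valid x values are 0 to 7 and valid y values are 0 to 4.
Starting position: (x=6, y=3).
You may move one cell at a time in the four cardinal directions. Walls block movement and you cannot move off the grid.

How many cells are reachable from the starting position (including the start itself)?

Answer: Reachable cells: 23

Derivation:
BFS flood-fill from (x=6, y=3):
  Distance 0: (x=6, y=3)
  Distance 1: (x=6, y=2), (x=5, y=3), (x=7, y=3), (x=6, y=4)
  Distance 2: (x=6, y=1), (x=7, y=2), (x=4, y=3)
  Distance 3: (x=5, y=1), (x=7, y=1), (x=4, y=2), (x=3, y=3)
  Distance 4: (x=7, y=0), (x=4, y=1), (x=3, y=2)
  Distance 5: (x=4, y=0), (x=2, y=2)
  Distance 6: (x=3, y=0), (x=1, y=2)
  Distance 7: (x=2, y=0), (x=1, y=3)
  Distance 8: (x=1, y=4)
  Distance 9: (x=2, y=4)
Total reachable: 23 (grid has 24 open cells total)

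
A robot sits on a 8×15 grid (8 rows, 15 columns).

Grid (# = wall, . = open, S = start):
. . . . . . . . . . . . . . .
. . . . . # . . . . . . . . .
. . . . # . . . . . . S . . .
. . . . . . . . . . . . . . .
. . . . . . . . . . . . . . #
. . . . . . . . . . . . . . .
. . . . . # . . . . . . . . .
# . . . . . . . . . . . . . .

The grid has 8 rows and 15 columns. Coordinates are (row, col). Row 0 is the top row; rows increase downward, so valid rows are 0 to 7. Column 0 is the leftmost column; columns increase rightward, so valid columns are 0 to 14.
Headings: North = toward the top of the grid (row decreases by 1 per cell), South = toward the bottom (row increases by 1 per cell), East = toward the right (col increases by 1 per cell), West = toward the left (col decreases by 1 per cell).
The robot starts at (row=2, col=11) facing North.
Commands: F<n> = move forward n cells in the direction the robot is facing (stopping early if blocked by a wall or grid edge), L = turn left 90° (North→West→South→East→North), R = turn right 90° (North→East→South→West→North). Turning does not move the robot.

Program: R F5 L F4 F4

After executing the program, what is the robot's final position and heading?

Start: (row=2, col=11), facing North
  R: turn right, now facing East
  F5: move forward 3/5 (blocked), now at (row=2, col=14)
  L: turn left, now facing North
  F4: move forward 2/4 (blocked), now at (row=0, col=14)
  F4: move forward 0/4 (blocked), now at (row=0, col=14)
Final: (row=0, col=14), facing North

Answer: Final position: (row=0, col=14), facing North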